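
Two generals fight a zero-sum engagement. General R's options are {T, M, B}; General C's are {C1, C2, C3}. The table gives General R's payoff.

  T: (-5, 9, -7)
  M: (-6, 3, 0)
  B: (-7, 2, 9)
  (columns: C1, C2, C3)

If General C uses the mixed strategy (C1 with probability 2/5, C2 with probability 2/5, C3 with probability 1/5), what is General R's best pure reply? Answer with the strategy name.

T

Expected payoff of T: (2/5)·(-5) + (2/5)·9 + (1/5)·(-7) = 1/5.
Expected payoff of M: (2/5)·(-6) + (2/5)·3 + (1/5)·0 = -6/5.
Expected payoff of B: (2/5)·(-7) + (2/5)·2 + (1/5)·9 = -1/5.
The largest is 1/5, so General R's best response is T.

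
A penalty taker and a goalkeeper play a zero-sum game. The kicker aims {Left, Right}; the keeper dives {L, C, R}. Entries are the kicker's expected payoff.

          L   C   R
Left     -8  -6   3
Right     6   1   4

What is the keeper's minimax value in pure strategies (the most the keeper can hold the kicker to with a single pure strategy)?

Column maxima: L → 6, C → 1, R → 4.
The smallest of these is 1.

1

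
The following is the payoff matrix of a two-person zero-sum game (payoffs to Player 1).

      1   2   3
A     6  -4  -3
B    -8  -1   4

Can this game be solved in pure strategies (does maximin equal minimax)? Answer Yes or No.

No

Row minima: A → -4, B → -8; maximin = -4.
Column maxima: 1 → 6, 2 → -1, 3 → 4; minimax = -1.
-4 ≠ -1, so no pure-strategy equilibrium exists.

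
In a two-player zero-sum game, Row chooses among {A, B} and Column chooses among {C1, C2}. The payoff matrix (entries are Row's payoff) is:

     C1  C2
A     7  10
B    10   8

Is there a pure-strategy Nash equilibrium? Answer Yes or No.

No

Row minima: A → 7, B → 8; maximin = 8.
Column maxima: C1 → 10, C2 → 10; minimax = 10.
8 ≠ 10, so no pure-strategy equilibrium exists.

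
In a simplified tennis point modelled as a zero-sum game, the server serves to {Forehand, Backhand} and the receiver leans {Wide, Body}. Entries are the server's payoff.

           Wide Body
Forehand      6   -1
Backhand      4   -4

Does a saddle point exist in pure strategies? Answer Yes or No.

Row minima: Forehand → -1, Backhand → -4; maximin = -1.
Column maxima: Wide → 6, Body → -1; minimax = -1.
maximin = minimax = -1, so a saddle point exists.

Yes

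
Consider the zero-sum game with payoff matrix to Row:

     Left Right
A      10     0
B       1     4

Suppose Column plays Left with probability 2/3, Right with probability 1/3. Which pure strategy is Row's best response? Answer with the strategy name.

Expected payoff of A: (2/3)·10 + (1/3)·0 = 20/3.
Expected payoff of B: (2/3)·1 + (1/3)·4 = 2.
The largest is 20/3, so Row's best response is A.

A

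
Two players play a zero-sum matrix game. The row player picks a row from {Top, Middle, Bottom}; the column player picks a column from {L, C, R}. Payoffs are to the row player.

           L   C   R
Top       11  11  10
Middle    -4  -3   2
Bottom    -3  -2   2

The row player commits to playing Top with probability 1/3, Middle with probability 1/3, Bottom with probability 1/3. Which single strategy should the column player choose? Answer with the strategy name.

If the column player plays L, the row player's expected payoff is (1/3)·11 + (1/3)·(-4) + (1/3)·(-3) = 4/3.
If the column player plays C, the row player's expected payoff is (1/3)·11 + (1/3)·(-3) + (1/3)·(-2) = 2.
If the column player plays R, the row player's expected payoff is (1/3)·10 + (1/3)·2 + (1/3)·2 = 14/3.
The column player minimizes the row player's payoff; the smallest is 4/3, so the best response is L.

L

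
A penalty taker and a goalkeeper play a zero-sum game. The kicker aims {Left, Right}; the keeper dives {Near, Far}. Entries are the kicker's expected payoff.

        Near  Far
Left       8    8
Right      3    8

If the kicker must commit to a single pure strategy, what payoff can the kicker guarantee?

8

Row minima: Left → 8, Right → 3.
The best of these is 8.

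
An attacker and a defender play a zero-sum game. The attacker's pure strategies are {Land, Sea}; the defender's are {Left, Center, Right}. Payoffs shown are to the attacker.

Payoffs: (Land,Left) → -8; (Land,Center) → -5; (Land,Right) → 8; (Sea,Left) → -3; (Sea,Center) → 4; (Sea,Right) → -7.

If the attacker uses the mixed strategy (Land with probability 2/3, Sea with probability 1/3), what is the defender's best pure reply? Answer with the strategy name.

If the defender plays Left, the attacker's expected payoff is (2/3)·(-8) + (1/3)·(-3) = -19/3.
If the defender plays Center, the attacker's expected payoff is (2/3)·(-5) + (1/3)·4 = -2.
If the defender plays Right, the attacker's expected payoff is (2/3)·8 + (1/3)·(-7) = 3.
The defender minimizes the attacker's payoff; the smallest is -19/3, so the best response is Left.

Left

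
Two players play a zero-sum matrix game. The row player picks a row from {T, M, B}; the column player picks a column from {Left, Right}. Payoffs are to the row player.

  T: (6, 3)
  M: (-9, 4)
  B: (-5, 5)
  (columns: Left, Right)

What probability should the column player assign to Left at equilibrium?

Row minima: T → 3, M → -9, B → -5; maximin = 3.
Column maxima: Left → 6, Right → 5; minimax = 5.
3 ≠ 5, so there is no saddle point; optimal play is mixed.
M is strictly dominated by B, so the row player never plays it.
On the remaining 2×2 (T, B vs Left, Right):
Let the row player play T with probability p. Expected payoff against Left: 6p + (-5)(1−p) = 11p − 5; against Right: 3p + 5(1−p) = −2p + 5.
Setting these equal: 11p − 5 = −2p + 5 ⇒ 13p = 10 ⇒ p = 10/13, and the value is (11)·(10/13) − 5 = 45/13.
For the column player: with q = P(Left), equating T's and B's payoffs gives 3q + 3 = −10q + 5 ⇒ q = 2/13.

2/13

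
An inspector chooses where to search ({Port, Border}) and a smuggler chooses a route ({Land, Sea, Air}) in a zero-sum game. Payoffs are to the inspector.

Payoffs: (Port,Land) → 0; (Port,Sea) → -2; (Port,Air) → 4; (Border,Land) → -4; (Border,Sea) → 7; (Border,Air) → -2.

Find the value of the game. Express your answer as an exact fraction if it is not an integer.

-8/13

Row minima: Port → -2, Border → -4; maximin = -2.
Column maxima: Land → 0, Sea → 7, Air → 4; minimax = 0.
-2 ≠ 0, so there is no saddle point; optimal play is mixed.
Air is strictly dominated by Land (it gives the inspector strictly more in every row), so the smuggler never plays it.
On the remaining 2×2 (Port, Border vs Land, Sea):
Let the inspector play Port with probability p. Expected payoff against Land: 0p + (-4)(1−p) = 4p − 4; against Sea: (-2)p + 7(1−p) = −9p + 7.
Setting these equal: 4p − 4 = −9p + 7 ⇒ 13p = 11 ⇒ p = 11/13, and the value is (4)·(11/13) − 4 = -8/13.
For the smuggler: with q = P(Land), equating Port's and Border's payoffs gives 2q − 2 = −11q + 7 ⇒ q = 9/13.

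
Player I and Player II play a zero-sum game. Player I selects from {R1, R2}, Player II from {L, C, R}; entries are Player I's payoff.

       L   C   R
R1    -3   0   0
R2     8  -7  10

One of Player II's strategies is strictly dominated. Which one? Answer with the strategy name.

R

L holds Player I's payoff strictly below R in every row: -3 < 0, 8 < 10.
So R is strictly dominated for Player II.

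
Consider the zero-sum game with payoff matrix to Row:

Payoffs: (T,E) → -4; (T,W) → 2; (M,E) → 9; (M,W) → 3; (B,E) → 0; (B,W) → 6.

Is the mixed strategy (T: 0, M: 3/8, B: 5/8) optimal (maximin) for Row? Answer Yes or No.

No

Against E this mix gives (3/8)·9 + (5/8)·0 = 27/8.
Against W this mix gives (3/8)·3 + (5/8)·6 = 39/8.
Column will play E, holding Row to 27/8. Shifting weight toward the row that does better against E would raise this floor (the equalizing mix achieves 9/2 against both E and W), so the proposed strategy is not optimal.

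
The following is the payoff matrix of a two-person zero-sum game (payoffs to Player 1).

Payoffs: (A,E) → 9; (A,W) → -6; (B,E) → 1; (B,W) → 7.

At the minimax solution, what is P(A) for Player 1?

2/7

Row minima: A → -6, B → 1; maximin = 1.
Column maxima: E → 9, W → 7; minimax = 7.
1 ≠ 7, so there is no saddle point; optimal play is mixed.
Let Player 1 play A with probability p. Expected payoff against E: 9p + 1(1−p) = 8p + 1; against W: (-6)p + 7(1−p) = −13p + 7.
Setting these equal: 8p + 1 = −13p + 7 ⇒ 21p = 6 ⇒ p = 2/7, and the value is (8)·(2/7) + 1 = 23/7.
For Player 2: with q = P(E), equating A's and B's payoffs gives 15q − 6 = −6q + 7 ⇒ q = 13/21.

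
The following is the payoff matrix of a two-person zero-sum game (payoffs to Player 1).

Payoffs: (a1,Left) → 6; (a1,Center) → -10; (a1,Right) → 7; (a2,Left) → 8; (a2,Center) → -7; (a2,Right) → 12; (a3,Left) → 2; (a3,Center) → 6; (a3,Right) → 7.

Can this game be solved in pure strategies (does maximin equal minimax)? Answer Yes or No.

No

Row minima: a1 → -10, a2 → -7, a3 → 2; maximin = 2.
Column maxima: Left → 8, Center → 6, Right → 12; minimax = 6.
2 ≠ 6, so no pure-strategy equilibrium exists.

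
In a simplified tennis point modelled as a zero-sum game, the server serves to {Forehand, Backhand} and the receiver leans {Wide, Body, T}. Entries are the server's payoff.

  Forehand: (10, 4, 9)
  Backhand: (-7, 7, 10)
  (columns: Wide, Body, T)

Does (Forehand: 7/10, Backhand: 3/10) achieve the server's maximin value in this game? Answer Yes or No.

Against Wide this mix gives (7/10)·10 + (3/10)·(-7) = 49/10.
Against Body this mix gives (7/10)·4 + (3/10)·7 = 49/10.
Against T this mix gives (7/10)·9 + (3/10)·10 = 93/10.
All of the receiver's active replies (Wide, Body) yield 49/10, and no column does worse for the server. The mix makes the receiver indifferent and guarantees 49/10, so it is optimal.

Yes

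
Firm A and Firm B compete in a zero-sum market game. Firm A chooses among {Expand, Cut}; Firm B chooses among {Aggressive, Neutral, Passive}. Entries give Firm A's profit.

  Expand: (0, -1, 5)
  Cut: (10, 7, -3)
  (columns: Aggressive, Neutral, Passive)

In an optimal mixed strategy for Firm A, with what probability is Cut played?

3/8

Row minima: Expand → -1, Cut → -3; maximin = -1.
Column maxima: Aggressive → 10, Neutral → 7, Passive → 5; minimax = 5.
-1 ≠ 5, so there is no saddle point; optimal play is mixed.
Aggressive is strictly dominated by Neutral (it gives Firm A strictly more in every row), so Firm B never plays it.
On the remaining 2×2 (Expand, Cut vs Neutral, Passive):
Let Firm A play Expand with probability p. Expected payoff against Neutral: (-1)p + 7(1−p) = −8p + 7; against Passive: 5p + (-3)(1−p) = 8p − 3.
Setting these equal: −8p + 7 = 8p − 3 ⇒ −16p = -10 ⇒ p = 5/8, and the value is (-8)·(5/8) + 7 = 2.
For Firm B: with q = P(Neutral), equating Expand's and Cut's payoffs gives −6q + 5 = 10q − 3 ⇒ q = 1/2.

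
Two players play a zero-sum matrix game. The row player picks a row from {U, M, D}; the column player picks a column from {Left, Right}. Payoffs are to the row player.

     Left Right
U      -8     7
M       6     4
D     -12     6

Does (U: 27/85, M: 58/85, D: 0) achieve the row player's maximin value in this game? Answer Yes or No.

No

Against Left this mix gives (27/85)·(-8) + (58/85)·6 = 132/85.
Against Right this mix gives (27/85)·7 + (58/85)·4 = 421/85.
The column player will play Left, holding the row player to 132/85. Shifting weight toward the row that does better against Left would raise this floor (the equalizing mix achieves 74/17 against both Left and Right), so the proposed strategy is not optimal.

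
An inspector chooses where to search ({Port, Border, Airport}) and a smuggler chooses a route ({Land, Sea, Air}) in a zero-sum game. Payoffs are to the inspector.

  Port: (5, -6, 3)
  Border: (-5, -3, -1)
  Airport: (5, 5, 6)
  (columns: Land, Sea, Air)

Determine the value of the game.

Row minima: Port → -6, Border → -5, Airport → 5; maximin = 5.
Column maxima: Land → 5, Sea → 5, Air → 6; minimax = 5.
Since maximin = minimax = 5, there is a saddle point and the value is 5.

5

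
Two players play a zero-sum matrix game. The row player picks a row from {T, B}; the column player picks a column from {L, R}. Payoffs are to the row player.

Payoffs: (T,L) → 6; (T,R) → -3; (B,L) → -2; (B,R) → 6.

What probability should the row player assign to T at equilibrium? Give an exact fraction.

Row minima: T → -3, B → -2; maximin = -2.
Column maxima: L → 6, R → 6; minimax = 6.
-2 ≠ 6, so there is no saddle point; optimal play is mixed.
Let the row player play T with probability p. Expected payoff against L: 6p + (-2)(1−p) = 8p − 2; against R: (-3)p + 6(1−p) = −9p + 6.
Setting these equal: 8p − 2 = −9p + 6 ⇒ 17p = 8 ⇒ p = 8/17, and the value is (8)·(8/17) − 2 = 30/17.
For the column player: with q = P(L), equating T's and B's payoffs gives 9q − 3 = −8q + 6 ⇒ q = 9/17.

8/17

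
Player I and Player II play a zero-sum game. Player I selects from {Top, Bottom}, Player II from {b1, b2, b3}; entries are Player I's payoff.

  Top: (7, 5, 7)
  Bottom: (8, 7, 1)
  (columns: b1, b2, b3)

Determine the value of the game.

Row minima: Top → 5, Bottom → 1; maximin = 5.
Column maxima: b1 → 8, b2 → 7, b3 → 7; minimax = 7.
5 ≠ 7, so there is no saddle point; optimal play is mixed.
b1 is strictly dominated by b2 (it gives Player I strictly more in every row), so Player II never plays it.
On the remaining 2×2 (Top, Bottom vs b2, b3):
Let Player I play Top with probability p. Expected payoff against b2: 5p + 7(1−p) = −2p + 7; against b3: 7p + 1(1−p) = 6p + 1.
Setting these equal: −2p + 7 = 6p + 1 ⇒ −8p = -6 ⇒ p = 3/4, and the value is (-2)·(3/4) + 7 = 11/2.
For Player II: with q = P(b2), equating Top's and Bottom's payoffs gives −2q + 7 = 6q + 1 ⇒ q = 3/4.

11/2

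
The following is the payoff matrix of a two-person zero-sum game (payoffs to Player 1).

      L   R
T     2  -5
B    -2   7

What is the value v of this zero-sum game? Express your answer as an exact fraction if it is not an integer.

1/4

Row minima: T → -5, B → -2; maximin = -2.
Column maxima: L → 2, R → 7; minimax = 2.
-2 ≠ 2, so there is no saddle point; optimal play is mixed.
Let Player 1 play T with probability p. Expected payoff against L: 2p + (-2)(1−p) = 4p − 2; against R: (-5)p + 7(1−p) = −12p + 7.
Setting these equal: 4p − 2 = −12p + 7 ⇒ 16p = 9 ⇒ p = 9/16, and the value is (4)·(9/16) − 2 = 1/4.
For Player 2: with q = P(L), equating T's and B's payoffs gives 7q − 5 = −9q + 7 ⇒ q = 3/4.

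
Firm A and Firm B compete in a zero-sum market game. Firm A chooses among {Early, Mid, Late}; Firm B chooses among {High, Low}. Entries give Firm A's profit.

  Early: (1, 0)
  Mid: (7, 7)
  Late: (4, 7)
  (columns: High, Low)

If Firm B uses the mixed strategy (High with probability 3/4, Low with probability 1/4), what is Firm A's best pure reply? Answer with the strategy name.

Mid

Expected payoff of Early: (3/4)·1 + (1/4)·0 = 3/4.
Expected payoff of Mid: (3/4)·7 + (1/4)·7 = 7.
Expected payoff of Late: (3/4)·4 + (1/4)·7 = 19/4.
The largest is 7, so Firm A's best response is Mid.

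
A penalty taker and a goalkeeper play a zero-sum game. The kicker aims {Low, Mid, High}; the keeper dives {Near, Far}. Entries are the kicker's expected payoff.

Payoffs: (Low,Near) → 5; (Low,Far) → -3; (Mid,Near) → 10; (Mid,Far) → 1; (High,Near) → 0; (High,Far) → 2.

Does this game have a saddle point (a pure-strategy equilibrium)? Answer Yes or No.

No

Row minima: Low → -3, Mid → 1, High → 0; maximin = 1.
Column maxima: Near → 10, Far → 2; minimax = 2.
1 ≠ 2, so no pure-strategy equilibrium exists.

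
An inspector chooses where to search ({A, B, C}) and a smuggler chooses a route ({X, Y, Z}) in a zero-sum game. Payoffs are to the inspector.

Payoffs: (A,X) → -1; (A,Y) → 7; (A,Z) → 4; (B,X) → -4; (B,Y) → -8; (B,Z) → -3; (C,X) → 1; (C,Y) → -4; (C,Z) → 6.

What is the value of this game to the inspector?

3/13

Row minima: A → -1, B → -8, C → -4; maximin = -1.
Column maxima: X → 1, Y → 7, Z → 6; minimax = 1.
-1 ≠ 1, so there is no saddle point; optimal play is mixed.
B is strictly dominated by A, so the inspector never plays it.
Z is strictly dominated by X (it gives the inspector strictly more in every row), so the smuggler never plays it.
On the remaining 2×2 (A, C vs X, Y):
Let the inspector play A with probability p. Expected payoff against X: (-1)p + 1(1−p) = −2p + 1; against Y: 7p + (-4)(1−p) = 11p − 4.
Setting these equal: −2p + 1 = 11p − 4 ⇒ −13p = -5 ⇒ p = 5/13, and the value is (-2)·(5/13) + 1 = 3/13.
For the smuggler: with q = P(X), equating A's and C's payoffs gives −8q + 7 = 5q − 4 ⇒ q = 11/13.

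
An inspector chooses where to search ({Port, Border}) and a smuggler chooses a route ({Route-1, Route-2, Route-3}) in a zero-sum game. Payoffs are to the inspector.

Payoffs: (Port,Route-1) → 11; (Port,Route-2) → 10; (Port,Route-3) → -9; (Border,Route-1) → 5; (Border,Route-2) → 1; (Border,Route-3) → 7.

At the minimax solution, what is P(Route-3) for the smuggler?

Row minima: Port → -9, Border → 1; maximin = 1.
Column maxima: Route-1 → 11, Route-2 → 10, Route-3 → 7; minimax = 7.
1 ≠ 7, so there is no saddle point; optimal play is mixed.
Route-1 is strictly dominated by Route-2 (it gives the inspector strictly more in every row), so the smuggler never plays it.
On the remaining 2×2 (Port, Border vs Route-2, Route-3):
Let the inspector play Port with probability p. Expected payoff against Route-2: 10p + 1(1−p) = 9p + 1; against Route-3: (-9)p + 7(1−p) = −16p + 7.
Setting these equal: 9p + 1 = −16p + 7 ⇒ 25p = 6 ⇒ p = 6/25, and the value is (9)·(6/25) + 1 = 79/25.
For the smuggler: with q = P(Route-2), equating Port's and Border's payoffs gives 19q − 9 = −6q + 7 ⇒ q = 16/25.

9/25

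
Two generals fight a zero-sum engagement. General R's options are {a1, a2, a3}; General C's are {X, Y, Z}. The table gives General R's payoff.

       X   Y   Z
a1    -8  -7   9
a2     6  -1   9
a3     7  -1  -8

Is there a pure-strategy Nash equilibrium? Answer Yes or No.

Yes

Row minima: a1 → -8, a2 → -1, a3 → -8; maximin = -1.
Column maxima: X → 7, Y → -1, Z → 9; minimax = -1.
maximin = minimax = -1, so a saddle point exists.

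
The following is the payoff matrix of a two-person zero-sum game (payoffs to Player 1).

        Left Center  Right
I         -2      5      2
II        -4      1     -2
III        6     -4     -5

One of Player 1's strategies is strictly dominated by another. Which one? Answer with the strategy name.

II

I gives a strictly higher payoff than II against every column: -2 > -4, 5 > 1, 2 > -2.
So II is strictly dominated and Player 1 never plays it.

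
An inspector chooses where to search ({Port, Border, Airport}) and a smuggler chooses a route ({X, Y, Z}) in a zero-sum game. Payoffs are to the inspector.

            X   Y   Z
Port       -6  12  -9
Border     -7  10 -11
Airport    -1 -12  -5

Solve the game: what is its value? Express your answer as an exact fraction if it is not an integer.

-6

Row minima: Port → -9, Border → -11, Airport → -12; maximin = -9.
Column maxima: X → -1, Y → 12, Z → -5; minimax = -5.
-9 ≠ -5, so there is no saddle point; optimal play is mixed.
Border is strictly dominated by Port, so the inspector never plays it.
X is strictly dominated by Z (it gives the inspector strictly more in every row), so the smuggler never plays it.
On the remaining 2×2 (Port, Airport vs Y, Z):
Let the inspector play Port with probability p. Expected payoff against Y: 12p + (-12)(1−p) = 24p − 12; against Z: (-9)p + (-5)(1−p) = −4p − 5.
Setting these equal: 24p − 12 = −4p − 5 ⇒ 28p = 7 ⇒ p = 1/4, and the value is (24)·(1/4) − 12 = -6.
For the smuggler: with q = P(Y), equating Port's and Airport's payoffs gives 21q − 9 = −7q − 5 ⇒ q = 1/7.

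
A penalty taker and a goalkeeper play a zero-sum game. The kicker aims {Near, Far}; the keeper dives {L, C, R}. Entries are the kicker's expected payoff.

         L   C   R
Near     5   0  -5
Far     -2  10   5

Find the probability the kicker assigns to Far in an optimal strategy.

10/17

Row minima: Near → -5, Far → -2; maximin = -2.
Column maxima: L → 5, C → 10, R → 5; minimax = 5.
-2 ≠ 5, so there is no saddle point; optimal play is mixed.
C is strictly dominated by R (it gives the kicker strictly more in every row), so the keeper never plays it.
On the remaining 2×2 (Near, Far vs L, R):
Let the kicker play Near with probability p. Expected payoff against L: 5p + (-2)(1−p) = 7p − 2; against R: (-5)p + 5(1−p) = −10p + 5.
Setting these equal: 7p − 2 = −10p + 5 ⇒ 17p = 7 ⇒ p = 7/17, and the value is (7)·(7/17) − 2 = 15/17.
For the keeper: with q = P(L), equating Near's and Far's payoffs gives 10q − 5 = −7q + 5 ⇒ q = 10/17.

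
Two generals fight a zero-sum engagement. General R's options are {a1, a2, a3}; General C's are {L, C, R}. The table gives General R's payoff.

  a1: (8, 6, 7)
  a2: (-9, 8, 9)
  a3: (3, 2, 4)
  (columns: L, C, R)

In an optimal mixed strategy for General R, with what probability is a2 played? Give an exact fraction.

2/19

Row minima: a1 → 6, a2 → -9, a3 → 2; maximin = 6.
Column maxima: L → 8, C → 8, R → 9; minimax = 8.
6 ≠ 8, so there is no saddle point; optimal play is mixed.
a3 is strictly dominated by a1, so General R never plays it.
R is strictly dominated by C (it gives General R strictly more in every row), so General C never plays it.
On the remaining 2×2 (a1, a2 vs L, C):
Let General R play a1 with probability p. Expected payoff against L: 8p + (-9)(1−p) = 17p − 9; against C: 6p + 8(1−p) = −2p + 8.
Setting these equal: 17p − 9 = −2p + 8 ⇒ 19p = 17 ⇒ p = 17/19, and the value is (17)·(17/19) − 9 = 118/19.
For General C: with q = P(L), equating a1's and a2's payoffs gives 2q + 6 = −17q + 8 ⇒ q = 2/19.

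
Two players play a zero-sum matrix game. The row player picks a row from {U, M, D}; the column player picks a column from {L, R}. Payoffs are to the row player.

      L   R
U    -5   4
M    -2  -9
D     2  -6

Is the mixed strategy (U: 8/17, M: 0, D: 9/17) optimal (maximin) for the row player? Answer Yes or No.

Against L this mix gives (8/17)·(-5) + (9/17)·2 = -22/17.
Against R this mix gives (8/17)·4 + (9/17)·(-6) = -22/17.
All of the column player's active replies (L, R) yield -22/17, and no column does worse for the row player. The mix makes the column player indifferent and guarantees -22/17, so it is optimal.

Yes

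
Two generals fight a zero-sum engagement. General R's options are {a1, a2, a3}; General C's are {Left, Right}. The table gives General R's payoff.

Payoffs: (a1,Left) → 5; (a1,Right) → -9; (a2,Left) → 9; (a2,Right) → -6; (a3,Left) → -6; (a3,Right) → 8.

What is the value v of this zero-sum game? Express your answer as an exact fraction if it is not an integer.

36/29

Row minima: a1 → -9, a2 → -6, a3 → -6; maximin = -6.
Column maxima: Left → 9, Right → 8; minimax = 8.
-6 ≠ 8, so there is no saddle point; optimal play is mixed.
a1 is strictly dominated by a2, so General R never plays it.
On the remaining 2×2 (a2, a3 vs Left, Right):
Let General R play a2 with probability p. Expected payoff against Left: 9p + (-6)(1−p) = 15p − 6; against Right: (-6)p + 8(1−p) = −14p + 8.
Setting these equal: 15p − 6 = −14p + 8 ⇒ 29p = 14 ⇒ p = 14/29, and the value is (15)·(14/29) − 6 = 36/29.
For General C: with q = P(Left), equating a2's and a3's payoffs gives 15q − 6 = −14q + 8 ⇒ q = 14/29.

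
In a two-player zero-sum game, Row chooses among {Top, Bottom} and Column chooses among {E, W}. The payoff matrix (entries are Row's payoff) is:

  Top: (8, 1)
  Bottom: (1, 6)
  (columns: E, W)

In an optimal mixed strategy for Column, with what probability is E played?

5/12

Row minima: Top → 1, Bottom → 1; maximin = 1.
Column maxima: E → 8, W → 6; minimax = 6.
1 ≠ 6, so there is no saddle point; optimal play is mixed.
Let Row play Top with probability p. Expected payoff against E: 8p + 1(1−p) = 7p + 1; against W: 1p + 6(1−p) = −5p + 6.
Setting these equal: 7p + 1 = −5p + 6 ⇒ 12p = 5 ⇒ p = 5/12, and the value is (7)·(5/12) + 1 = 47/12.
For Column: with q = P(E), equating Top's and Bottom's payoffs gives 7q + 1 = −5q + 6 ⇒ q = 5/12.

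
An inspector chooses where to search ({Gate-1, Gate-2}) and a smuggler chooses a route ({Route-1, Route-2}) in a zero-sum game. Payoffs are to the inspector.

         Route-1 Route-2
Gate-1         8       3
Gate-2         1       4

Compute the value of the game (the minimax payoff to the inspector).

Row minima: Gate-1 → 3, Gate-2 → 1; maximin = 3.
Column maxima: Route-1 → 8, Route-2 → 4; minimax = 4.
3 ≠ 4, so there is no saddle point; optimal play is mixed.
Let the inspector play Gate-1 with probability p. Expected payoff against Route-1: 8p + 1(1−p) = 7p + 1; against Route-2: 3p + 4(1−p) = −p + 4.
Setting these equal: 7p + 1 = −p + 4 ⇒ 8p = 3 ⇒ p = 3/8, and the value is (7)·(3/8) + 1 = 29/8.
For the smuggler: with q = P(Route-1), equating Gate-1's and Gate-2's payoffs gives 5q + 3 = −3q + 4 ⇒ q = 1/8.

29/8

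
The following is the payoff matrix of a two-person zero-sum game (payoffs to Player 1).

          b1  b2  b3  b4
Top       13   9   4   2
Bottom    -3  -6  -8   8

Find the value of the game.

Row minima: Top → 2, Bottom → -8; maximin = 2.
Column maxima: b1 → 13, b2 → 9, b3 → 4, b4 → 8; minimax = 4.
2 ≠ 4, so there is no saddle point; optimal play is mixed.
b1 is strictly dominated by b2 (it gives Player 1 strictly more in every row), so Player 2 never plays it.
b2 is strictly dominated by b3 (it gives Player 1 strictly more in every row), so Player 2 never plays it.
On the remaining 2×2 (Top, Bottom vs b3, b4):
Let Player 1 play Top with probability p. Expected payoff against b3: 4p + (-8)(1−p) = 12p − 8; against b4: 2p + 8(1−p) = −6p + 8.
Setting these equal: 12p − 8 = −6p + 8 ⇒ 18p = 16 ⇒ p = 8/9, and the value is (12)·(8/9) − 8 = 8/3.
For Player 2: with q = P(b3), equating Top's and Bottom's payoffs gives 2q + 2 = −16q + 8 ⇒ q = 1/3.

8/3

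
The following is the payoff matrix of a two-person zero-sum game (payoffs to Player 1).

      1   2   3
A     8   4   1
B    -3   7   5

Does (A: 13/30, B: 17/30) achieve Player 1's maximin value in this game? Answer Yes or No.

Against 1 this mix gives (13/30)·8 + (17/30)·(-3) = 53/30.
Against 2 this mix gives (13/30)·4 + (17/30)·7 = 57/10.
Against 3 this mix gives (13/30)·1 + (17/30)·5 = 49/15.
Player 2 will play 1, holding Player 1 to 53/30. Shifting weight toward the row that does better against 1 would raise this floor (the equalizing mix achieves 43/15 against both 1 and 3), so the proposed strategy is not optimal.

No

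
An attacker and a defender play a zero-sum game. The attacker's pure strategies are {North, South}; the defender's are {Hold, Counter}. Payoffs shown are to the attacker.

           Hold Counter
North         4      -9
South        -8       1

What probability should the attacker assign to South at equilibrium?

Row minima: North → -9, South → -8; maximin = -8.
Column maxima: Hold → 4, Counter → 1; minimax = 1.
-8 ≠ 1, so there is no saddle point; optimal play is mixed.
Let the attacker play North with probability p. Expected payoff against Hold: 4p + (-8)(1−p) = 12p − 8; against Counter: (-9)p + 1(1−p) = −10p + 1.
Setting these equal: 12p − 8 = −10p + 1 ⇒ 22p = 9 ⇒ p = 9/22, and the value is (12)·(9/22) − 8 = -34/11.
For the defender: with q = P(Hold), equating North's and South's payoffs gives 13q − 9 = −9q + 1 ⇒ q = 5/11.

13/22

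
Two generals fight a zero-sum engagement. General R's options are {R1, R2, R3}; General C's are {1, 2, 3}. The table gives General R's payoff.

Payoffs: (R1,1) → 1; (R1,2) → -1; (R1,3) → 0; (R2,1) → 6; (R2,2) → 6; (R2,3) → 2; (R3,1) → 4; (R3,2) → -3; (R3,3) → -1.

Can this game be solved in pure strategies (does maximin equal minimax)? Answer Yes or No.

Yes

Row minima: R1 → -1, R2 → 2, R3 → -3; maximin = 2.
Column maxima: 1 → 6, 2 → 6, 3 → 2; minimax = 2.
maximin = minimax = 2, so a saddle point exists.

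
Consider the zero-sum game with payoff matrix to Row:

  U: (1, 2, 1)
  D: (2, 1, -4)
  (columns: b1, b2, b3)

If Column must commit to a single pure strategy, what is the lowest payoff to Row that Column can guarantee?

1

Column maxima: b1 → 2, b2 → 2, b3 → 1.
The smallest of these is 1.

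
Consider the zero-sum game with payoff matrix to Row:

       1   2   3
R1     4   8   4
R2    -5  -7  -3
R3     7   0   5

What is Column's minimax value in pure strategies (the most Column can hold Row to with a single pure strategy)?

5

Column maxima: 1 → 7, 2 → 8, 3 → 5.
The smallest of these is 5.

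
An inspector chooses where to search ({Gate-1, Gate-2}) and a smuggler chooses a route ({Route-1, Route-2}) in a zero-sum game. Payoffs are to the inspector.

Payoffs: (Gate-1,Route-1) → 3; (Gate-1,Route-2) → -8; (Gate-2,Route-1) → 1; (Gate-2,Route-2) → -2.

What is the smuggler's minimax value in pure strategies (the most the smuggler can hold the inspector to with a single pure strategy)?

-2

Column maxima: Route-1 → 3, Route-2 → -2.
The smallest of these is -2.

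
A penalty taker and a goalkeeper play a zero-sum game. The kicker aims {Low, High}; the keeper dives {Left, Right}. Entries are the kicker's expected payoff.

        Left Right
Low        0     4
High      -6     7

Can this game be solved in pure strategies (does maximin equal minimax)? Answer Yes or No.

Row minima: Low → 0, High → -6; maximin = 0.
Column maxima: Left → 0, Right → 7; minimax = 0.
maximin = minimax = 0, so a saddle point exists.

Yes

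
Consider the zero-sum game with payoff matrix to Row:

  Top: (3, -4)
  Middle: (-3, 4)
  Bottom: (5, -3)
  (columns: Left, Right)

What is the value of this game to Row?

11/15

Row minima: Top → -4, Middle → -3, Bottom → -3; maximin = -3.
Column maxima: Left → 5, Right → 4; minimax = 4.
-3 ≠ 4, so there is no saddle point; optimal play is mixed.
Top is strictly dominated by Bottom, so Row never plays it.
On the remaining 2×2 (Middle, Bottom vs Left, Right):
Let Row play Middle with probability p. Expected payoff against Left: (-3)p + 5(1−p) = −8p + 5; against Right: 4p + (-3)(1−p) = 7p − 3.
Setting these equal: −8p + 5 = 7p − 3 ⇒ −15p = -8 ⇒ p = 8/15, and the value is (-8)·(8/15) + 5 = 11/15.
For Column: with q = P(Left), equating Middle's and Bottom's payoffs gives −7q + 4 = 8q − 3 ⇒ q = 7/15.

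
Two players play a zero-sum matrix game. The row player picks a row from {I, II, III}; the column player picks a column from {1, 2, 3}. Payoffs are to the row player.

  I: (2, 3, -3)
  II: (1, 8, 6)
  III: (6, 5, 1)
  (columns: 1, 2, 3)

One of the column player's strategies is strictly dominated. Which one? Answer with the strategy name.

3 holds the row player's payoff strictly below 2 in every row: -3 < 3, 6 < 8, 1 < 5.
So 2 is strictly dominated for the column player.

2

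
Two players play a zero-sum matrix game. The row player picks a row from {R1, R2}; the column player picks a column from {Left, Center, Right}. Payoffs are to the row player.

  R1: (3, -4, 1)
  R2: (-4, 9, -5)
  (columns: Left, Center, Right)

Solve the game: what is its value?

-11/19

Row minima: R1 → -4, R2 → -5; maximin = -4.
Column maxima: Left → 3, Center → 9, Right → 1; minimax = 1.
-4 ≠ 1, so there is no saddle point; optimal play is mixed.
Left is strictly dominated by Right (it gives the row player strictly more in every row), so the column player never plays it.
On the remaining 2×2 (R1, R2 vs Center, Right):
Let the row player play R1 with probability p. Expected payoff against Center: (-4)p + 9(1−p) = −13p + 9; against Right: 1p + (-5)(1−p) = 6p − 5.
Setting these equal: −13p + 9 = 6p − 5 ⇒ −19p = -14 ⇒ p = 14/19, and the value is (-13)·(14/19) + 9 = -11/19.
For the column player: with q = P(Center), equating R1's and R2's payoffs gives −5q + 1 = 14q − 5 ⇒ q = 6/19.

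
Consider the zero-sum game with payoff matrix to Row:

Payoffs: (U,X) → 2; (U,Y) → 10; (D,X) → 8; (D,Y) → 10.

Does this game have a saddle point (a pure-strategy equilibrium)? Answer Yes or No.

Yes

Row minima: U → 2, D → 8; maximin = 8.
Column maxima: X → 8, Y → 10; minimax = 8.
maximin = minimax = 8, so a saddle point exists.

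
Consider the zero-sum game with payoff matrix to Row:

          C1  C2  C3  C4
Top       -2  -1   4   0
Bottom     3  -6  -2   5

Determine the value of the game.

-3/2

Row minima: Top → -2, Bottom → -6; maximin = -2.
Column maxima: C1 → 3, C2 → -1, C3 → 4, C4 → 5; minimax = -1.
-2 ≠ -1, so there is no saddle point; optimal play is mixed.
C3 is strictly dominated by C2 (it gives Row strictly more in every row), so Column never plays it.
C4 is strictly dominated by C1 (it gives Row strictly more in every row), so Column never plays it.
On the remaining 2×2 (Top, Bottom vs C1, C2):
Let Row play Top with probability p. Expected payoff against C1: (-2)p + 3(1−p) = −5p + 3; against C2: (-1)p + (-6)(1−p) = 5p − 6.
Setting these equal: −5p + 3 = 5p − 6 ⇒ −10p = -9 ⇒ p = 9/10, and the value is (-5)·(9/10) + 3 = -3/2.
For Column: with q = P(C1), equating Top's and Bottom's payoffs gives −q − 1 = 9q − 6 ⇒ q = 1/2.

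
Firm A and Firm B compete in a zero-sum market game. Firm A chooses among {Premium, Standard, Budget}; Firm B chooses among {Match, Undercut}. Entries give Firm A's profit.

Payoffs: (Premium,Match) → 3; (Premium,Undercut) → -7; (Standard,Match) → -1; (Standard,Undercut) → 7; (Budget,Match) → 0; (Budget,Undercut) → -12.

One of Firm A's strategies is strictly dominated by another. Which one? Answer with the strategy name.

Budget

Premium gives a strictly higher payoff than Budget against every column: 3 > 0, -7 > -12.
So Budget is strictly dominated and Firm A never plays it.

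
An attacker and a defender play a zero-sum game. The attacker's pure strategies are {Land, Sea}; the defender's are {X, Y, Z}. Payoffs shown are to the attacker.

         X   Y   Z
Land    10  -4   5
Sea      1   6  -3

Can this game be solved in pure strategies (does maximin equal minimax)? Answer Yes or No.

Row minima: Land → -4, Sea → -3; maximin = -3.
Column maxima: X → 10, Y → 6, Z → 5; minimax = 5.
-3 ≠ 5, so no pure-strategy equilibrium exists.

No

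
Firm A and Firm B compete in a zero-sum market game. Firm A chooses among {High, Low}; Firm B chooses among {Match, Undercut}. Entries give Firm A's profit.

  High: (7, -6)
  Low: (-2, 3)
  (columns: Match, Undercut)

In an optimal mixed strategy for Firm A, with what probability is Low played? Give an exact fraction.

13/18

Row minima: High → -6, Low → -2; maximin = -2.
Column maxima: Match → 7, Undercut → 3; minimax = 3.
-2 ≠ 3, so there is no saddle point; optimal play is mixed.
Let Firm A play High with probability p. Expected payoff against Match: 7p + (-2)(1−p) = 9p − 2; against Undercut: (-6)p + 3(1−p) = −9p + 3.
Setting these equal: 9p − 2 = −9p + 3 ⇒ 18p = 5 ⇒ p = 5/18, and the value is (9)·(5/18) − 2 = 1/2.
For Firm B: with q = P(Match), equating High's and Low's payoffs gives 13q − 6 = −5q + 3 ⇒ q = 1/2.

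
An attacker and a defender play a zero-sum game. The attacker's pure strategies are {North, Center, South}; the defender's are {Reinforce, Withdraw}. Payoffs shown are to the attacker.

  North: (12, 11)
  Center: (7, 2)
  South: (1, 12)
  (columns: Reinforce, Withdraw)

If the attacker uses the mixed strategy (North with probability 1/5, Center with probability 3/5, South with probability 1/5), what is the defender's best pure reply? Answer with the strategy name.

Withdraw

If the defender plays Reinforce, the attacker's expected payoff is (1/5)·12 + (3/5)·7 + (1/5)·1 = 34/5.
If the defender plays Withdraw, the attacker's expected payoff is (1/5)·11 + (3/5)·2 + (1/5)·12 = 29/5.
The defender minimizes the attacker's payoff; the smallest is 29/5, so the best response is Withdraw.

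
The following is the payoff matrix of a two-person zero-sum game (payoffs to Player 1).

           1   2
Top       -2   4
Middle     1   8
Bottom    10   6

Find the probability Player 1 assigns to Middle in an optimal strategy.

Row minima: Top → -2, Middle → 1, Bottom → 6; maximin = 6.
Column maxima: 1 → 10, 2 → 8; minimax = 8.
6 ≠ 8, so there is no saddle point; optimal play is mixed.
Top is strictly dominated by Middle, so Player 1 never plays it.
On the remaining 2×2 (Middle, Bottom vs 1, 2):
Let Player 1 play Middle with probability p. Expected payoff against 1: 1p + 10(1−p) = −9p + 10; against 2: 8p + 6(1−p) = 2p + 6.
Setting these equal: −9p + 10 = 2p + 6 ⇒ −11p = -4 ⇒ p = 4/11, and the value is (-9)·(4/11) + 10 = 74/11.
For Player 2: with q = P(1), equating Middle's and Bottom's payoffs gives −7q + 8 = 4q + 6 ⇒ q = 2/11.

4/11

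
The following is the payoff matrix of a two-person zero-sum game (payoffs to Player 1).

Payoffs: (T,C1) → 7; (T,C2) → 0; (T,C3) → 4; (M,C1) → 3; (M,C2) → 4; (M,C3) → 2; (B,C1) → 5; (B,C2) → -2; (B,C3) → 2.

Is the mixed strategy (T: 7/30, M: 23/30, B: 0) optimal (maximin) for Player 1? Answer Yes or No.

No

Against C1 this mix gives (7/30)·7 + (23/30)·3 = 59/15.
Against C2 this mix gives (7/30)·0 + (23/30)·4 = 46/15.
Against C3 this mix gives (7/30)·4 + (23/30)·2 = 37/15.
Player 2 will play C3, holding Player 1 to 37/15. Shifting weight toward the row that does better against C3 would raise this floor (the equalizing mix achieves 8/3 against both C3 and C2), so the proposed strategy is not optimal.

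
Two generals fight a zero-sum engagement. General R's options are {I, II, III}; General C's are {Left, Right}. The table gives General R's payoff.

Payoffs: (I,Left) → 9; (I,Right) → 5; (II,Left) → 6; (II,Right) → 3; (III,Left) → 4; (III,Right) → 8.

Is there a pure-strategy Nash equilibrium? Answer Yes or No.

Row minima: I → 5, II → 3, III → 4; maximin = 5.
Column maxima: Left → 9, Right → 8; minimax = 8.
5 ≠ 8, so no pure-strategy equilibrium exists.

No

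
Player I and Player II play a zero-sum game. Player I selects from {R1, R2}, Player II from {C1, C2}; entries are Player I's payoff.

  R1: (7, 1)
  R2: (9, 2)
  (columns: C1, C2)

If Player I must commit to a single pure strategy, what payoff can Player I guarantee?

2

Row minima: R1 → 1, R2 → 2.
The best of these is 2.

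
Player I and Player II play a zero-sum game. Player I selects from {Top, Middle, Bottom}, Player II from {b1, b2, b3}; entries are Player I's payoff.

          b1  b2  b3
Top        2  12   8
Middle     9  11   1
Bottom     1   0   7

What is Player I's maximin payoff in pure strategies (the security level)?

Row minima: Top → 2, Middle → 1, Bottom → 0.
The best of these is 2.

2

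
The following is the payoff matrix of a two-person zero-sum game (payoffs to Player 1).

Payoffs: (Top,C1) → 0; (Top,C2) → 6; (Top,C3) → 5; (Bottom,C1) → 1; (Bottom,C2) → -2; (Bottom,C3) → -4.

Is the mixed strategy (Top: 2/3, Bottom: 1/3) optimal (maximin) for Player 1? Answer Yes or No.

Against C1 this mix gives (2/3)·0 + (1/3)·1 = 1/3.
Against C2 this mix gives (2/3)·6 + (1/3)·(-2) = 10/3.
Against C3 this mix gives (2/3)·5 + (1/3)·(-4) = 2.
Player 2 will play C1, holding Player 1 to 1/3. Shifting weight toward the row that does better against C1 would raise this floor (the equalizing mix achieves 1/2 against both C1 and C3), so the proposed strategy is not optimal.

No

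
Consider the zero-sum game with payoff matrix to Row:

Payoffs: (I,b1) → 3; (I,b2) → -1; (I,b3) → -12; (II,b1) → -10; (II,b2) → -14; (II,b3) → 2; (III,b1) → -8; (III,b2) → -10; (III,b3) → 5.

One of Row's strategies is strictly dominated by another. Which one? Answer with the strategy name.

III gives a strictly higher payoff than II against every column: -8 > -10, -10 > -14, 5 > 2.
So II is strictly dominated and Row never plays it.

II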